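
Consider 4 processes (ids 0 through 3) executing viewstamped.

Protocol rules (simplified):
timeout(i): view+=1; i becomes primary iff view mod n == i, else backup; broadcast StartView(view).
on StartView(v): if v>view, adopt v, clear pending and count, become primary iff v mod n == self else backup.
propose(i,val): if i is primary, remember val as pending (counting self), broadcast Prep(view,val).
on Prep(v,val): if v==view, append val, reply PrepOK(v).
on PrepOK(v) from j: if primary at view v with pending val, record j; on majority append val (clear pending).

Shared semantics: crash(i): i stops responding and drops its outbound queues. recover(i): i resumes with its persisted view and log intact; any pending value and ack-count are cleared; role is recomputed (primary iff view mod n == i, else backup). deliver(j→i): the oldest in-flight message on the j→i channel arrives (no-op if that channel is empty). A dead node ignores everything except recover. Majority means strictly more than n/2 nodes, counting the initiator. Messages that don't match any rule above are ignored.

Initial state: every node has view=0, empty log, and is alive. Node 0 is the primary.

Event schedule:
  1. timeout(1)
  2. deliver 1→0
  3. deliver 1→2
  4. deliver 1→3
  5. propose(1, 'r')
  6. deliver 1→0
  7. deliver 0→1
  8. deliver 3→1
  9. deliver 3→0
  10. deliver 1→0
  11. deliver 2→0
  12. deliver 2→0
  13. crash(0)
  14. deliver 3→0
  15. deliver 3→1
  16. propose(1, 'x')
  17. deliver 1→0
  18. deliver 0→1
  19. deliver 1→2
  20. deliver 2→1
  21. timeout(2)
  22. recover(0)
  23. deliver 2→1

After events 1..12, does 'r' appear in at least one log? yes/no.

after 1 — timeout(1): n1:prim/v1/[-]
after 2 — deliver 1→0: n0:back/v1/[-]
after 3 — deliver 1→2: n2:back/v1/[-]
after 4 — deliver 1→3: n3:back/v1/[-]
after 5 — propose(1,'r'): ·
after 6 — deliver 1→0: n0:back/v1/[r]
after 7 — deliver 0→1: ·
after 8 — deliver 3→1: ·
after 9 — deliver 3→0: ·
after 10 — deliver 1→0: ·
after 11 — deliver 2→0: ·
after 12 — deliver 2→0: ·

yes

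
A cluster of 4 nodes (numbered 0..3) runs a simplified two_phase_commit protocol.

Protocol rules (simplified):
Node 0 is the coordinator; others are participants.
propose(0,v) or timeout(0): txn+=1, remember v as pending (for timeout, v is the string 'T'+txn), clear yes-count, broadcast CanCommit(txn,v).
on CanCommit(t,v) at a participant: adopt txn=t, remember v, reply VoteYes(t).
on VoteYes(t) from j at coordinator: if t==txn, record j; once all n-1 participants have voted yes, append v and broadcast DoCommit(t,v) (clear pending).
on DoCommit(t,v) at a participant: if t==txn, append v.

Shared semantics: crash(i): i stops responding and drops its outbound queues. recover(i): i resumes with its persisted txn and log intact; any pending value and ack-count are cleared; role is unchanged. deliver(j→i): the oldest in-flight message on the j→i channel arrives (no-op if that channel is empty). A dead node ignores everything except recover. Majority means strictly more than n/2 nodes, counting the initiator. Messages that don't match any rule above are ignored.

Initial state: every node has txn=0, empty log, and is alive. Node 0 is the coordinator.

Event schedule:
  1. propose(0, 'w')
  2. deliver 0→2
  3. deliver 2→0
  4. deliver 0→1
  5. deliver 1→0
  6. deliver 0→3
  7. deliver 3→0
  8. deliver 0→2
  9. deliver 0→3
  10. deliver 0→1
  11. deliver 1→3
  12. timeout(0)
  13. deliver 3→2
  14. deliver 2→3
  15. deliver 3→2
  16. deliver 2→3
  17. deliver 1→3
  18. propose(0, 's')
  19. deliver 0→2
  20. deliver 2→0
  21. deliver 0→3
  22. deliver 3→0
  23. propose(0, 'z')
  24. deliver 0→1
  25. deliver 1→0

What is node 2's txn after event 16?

e1 propose(0,'w'): 0[coor,t=1,-]
e2 deliver 0→2: 2[part,t=1,-]
e3 deliver 2→0: ·
e4 deliver 0→1: 1[part,t=1,-]
e5 deliver 1→0: ·
e6 deliver 0→3: 3[part,t=1,-]
e7 deliver 3→0: 0[coor,t=1,w]
e8 deliver 0→2: 2[part,t=1,w]
e9 deliver 0→3: 3[part,t=1,w]
e10 deliver 0→1: 1[part,t=1,w]
e11 deliver 1→3: ·
e12 timeout(0): 0[coor,t=2,w]
e13 deliver 3→2: ·
e14 deliver 2→3: ·
e15 deliver 3→2: ·
e16 deliver 2→3: ·

1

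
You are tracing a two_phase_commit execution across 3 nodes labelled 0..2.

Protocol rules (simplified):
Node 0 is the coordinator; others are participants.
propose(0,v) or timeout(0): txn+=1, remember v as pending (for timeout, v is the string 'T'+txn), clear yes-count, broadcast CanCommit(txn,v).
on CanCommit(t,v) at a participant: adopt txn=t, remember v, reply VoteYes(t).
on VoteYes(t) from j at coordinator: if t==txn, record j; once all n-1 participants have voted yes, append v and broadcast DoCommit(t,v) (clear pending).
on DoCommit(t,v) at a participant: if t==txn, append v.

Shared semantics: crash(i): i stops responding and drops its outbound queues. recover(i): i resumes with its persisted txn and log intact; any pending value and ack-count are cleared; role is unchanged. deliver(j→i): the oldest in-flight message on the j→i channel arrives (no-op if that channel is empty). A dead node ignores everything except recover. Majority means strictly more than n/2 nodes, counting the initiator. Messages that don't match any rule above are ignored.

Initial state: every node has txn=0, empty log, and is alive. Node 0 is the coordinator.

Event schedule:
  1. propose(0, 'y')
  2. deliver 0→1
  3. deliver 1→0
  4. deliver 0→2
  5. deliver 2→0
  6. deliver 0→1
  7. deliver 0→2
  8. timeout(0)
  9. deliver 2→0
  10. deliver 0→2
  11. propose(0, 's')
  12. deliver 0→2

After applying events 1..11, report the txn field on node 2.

2

e1 propose(0,'y'): 0[coor,t=1,-]
e2 deliver 0→1: 1[part,t=1,-]
e3 deliver 1→0: ·
e4 deliver 0→2: 2[part,t=1,-]
e5 deliver 2→0: 0[coor,t=1,y]
e6 deliver 0→1: 1[part,t=1,y]
e7 deliver 0→2: 2[part,t=1,y]
e8 timeout(0): 0[coor,t=2,y]
e9 deliver 2→0: ·
e10 deliver 0→2: 2[part,t=2,y]
e11 propose(0,'s'): 0[coor,t=3,y]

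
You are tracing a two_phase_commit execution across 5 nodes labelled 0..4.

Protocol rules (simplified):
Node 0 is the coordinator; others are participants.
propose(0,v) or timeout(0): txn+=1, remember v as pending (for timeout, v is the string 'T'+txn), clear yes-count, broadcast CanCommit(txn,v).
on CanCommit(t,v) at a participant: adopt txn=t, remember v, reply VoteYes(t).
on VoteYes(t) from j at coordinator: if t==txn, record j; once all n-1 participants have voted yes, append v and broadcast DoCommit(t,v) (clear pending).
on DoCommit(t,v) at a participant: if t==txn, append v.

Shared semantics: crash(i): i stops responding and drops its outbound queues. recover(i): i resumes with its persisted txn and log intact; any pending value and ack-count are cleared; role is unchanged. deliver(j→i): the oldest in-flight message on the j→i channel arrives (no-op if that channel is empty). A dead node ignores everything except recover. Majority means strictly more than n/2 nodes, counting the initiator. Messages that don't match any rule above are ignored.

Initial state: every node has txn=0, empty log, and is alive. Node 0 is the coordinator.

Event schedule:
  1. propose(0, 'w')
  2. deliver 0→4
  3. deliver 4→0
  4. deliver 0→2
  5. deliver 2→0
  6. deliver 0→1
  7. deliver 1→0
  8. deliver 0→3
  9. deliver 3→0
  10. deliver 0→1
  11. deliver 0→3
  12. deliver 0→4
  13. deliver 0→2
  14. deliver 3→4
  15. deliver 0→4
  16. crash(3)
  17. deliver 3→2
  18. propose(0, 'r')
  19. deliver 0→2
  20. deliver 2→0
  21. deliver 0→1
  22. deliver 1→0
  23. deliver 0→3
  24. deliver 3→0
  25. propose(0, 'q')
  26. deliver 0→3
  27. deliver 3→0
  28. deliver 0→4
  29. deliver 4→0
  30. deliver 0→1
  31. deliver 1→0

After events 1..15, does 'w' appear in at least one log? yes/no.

step 1 propose(0,'w'): 0={coor,t=1,log=-}
step 2 deliver 0→4: 4={part,t=1,log=-}
step 3 deliver 4→0: —
step 4 deliver 0→2: 2={part,t=1,log=-}
step 5 deliver 2→0: —
step 6 deliver 0→1: 1={part,t=1,log=-}
step 7 deliver 1→0: —
step 8 deliver 0→3: 3={part,t=1,log=-}
step 9 deliver 3→0: 0={coor,t=1,log=w}
step 10 deliver 0→1: 1={part,t=1,log=w}
step 11 deliver 0→3: 3={part,t=1,log=w}
step 12 deliver 0→4: 4={part,t=1,log=w}
step 13 deliver 0→2: 2={part,t=1,log=w}
step 14 deliver 3→4: —
step 15 deliver 0→4: —

yes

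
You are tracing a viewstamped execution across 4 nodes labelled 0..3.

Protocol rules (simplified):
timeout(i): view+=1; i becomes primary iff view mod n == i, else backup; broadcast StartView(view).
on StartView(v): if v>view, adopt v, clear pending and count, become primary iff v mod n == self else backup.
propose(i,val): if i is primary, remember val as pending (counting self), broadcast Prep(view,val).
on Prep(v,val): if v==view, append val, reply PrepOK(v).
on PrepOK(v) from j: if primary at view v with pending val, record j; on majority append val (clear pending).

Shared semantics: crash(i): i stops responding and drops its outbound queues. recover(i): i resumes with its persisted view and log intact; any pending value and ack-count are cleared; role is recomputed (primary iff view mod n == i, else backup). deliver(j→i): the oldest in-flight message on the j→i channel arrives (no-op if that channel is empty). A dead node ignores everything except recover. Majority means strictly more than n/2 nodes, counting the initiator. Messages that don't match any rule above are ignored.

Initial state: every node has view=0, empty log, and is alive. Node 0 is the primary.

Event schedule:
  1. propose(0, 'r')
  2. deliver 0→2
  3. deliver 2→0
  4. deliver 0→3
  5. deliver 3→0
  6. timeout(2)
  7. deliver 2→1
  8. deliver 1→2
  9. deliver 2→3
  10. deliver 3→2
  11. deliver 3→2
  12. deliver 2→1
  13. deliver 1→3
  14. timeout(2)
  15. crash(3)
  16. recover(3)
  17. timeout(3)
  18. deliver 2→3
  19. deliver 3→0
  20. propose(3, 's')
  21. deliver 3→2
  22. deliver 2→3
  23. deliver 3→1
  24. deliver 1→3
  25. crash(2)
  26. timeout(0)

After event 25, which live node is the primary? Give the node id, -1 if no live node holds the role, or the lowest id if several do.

e1 propose(0,'r'): ·
e2 deliver 0→2: 2[back,v=0,r]
e3 deliver 2→0: ·
e4 deliver 0→3: 3[back,v=0,r]
e5 deliver 3→0: 0[prim,v=0,r]
e6 timeout(2): 2[back,v=1,r]
e7 deliver 2→1: 1[prim,v=1,-]
e8 deliver 1→2: ·
e9 deliver 2→3: 3[back,v=1,r]
e10 deliver 3→2: ·
e11 deliver 3→2: ·
e12 deliver 2→1: ·
e13 deliver 1→3: ·
e14 timeout(2): 2[prim,v=2,r]
e15 crash(3): 3[✗back,v=1,r]
e16 recover(3): 3[back,v=1,r]
e17 timeout(3): 3[back,v=2,r]
e18 deliver 2→3: ·
e19 deliver 3→0: 0[back,v=2,r]
e20 propose(3,'s'): ·
e21 deliver 3→2: ·
e22 deliver 2→3: ·
e23 deliver 3→1: 1[back,v=2,-]
e24 deliver 1→3: ·
e25 crash(2): 2[✗prim,v=2,r]

-1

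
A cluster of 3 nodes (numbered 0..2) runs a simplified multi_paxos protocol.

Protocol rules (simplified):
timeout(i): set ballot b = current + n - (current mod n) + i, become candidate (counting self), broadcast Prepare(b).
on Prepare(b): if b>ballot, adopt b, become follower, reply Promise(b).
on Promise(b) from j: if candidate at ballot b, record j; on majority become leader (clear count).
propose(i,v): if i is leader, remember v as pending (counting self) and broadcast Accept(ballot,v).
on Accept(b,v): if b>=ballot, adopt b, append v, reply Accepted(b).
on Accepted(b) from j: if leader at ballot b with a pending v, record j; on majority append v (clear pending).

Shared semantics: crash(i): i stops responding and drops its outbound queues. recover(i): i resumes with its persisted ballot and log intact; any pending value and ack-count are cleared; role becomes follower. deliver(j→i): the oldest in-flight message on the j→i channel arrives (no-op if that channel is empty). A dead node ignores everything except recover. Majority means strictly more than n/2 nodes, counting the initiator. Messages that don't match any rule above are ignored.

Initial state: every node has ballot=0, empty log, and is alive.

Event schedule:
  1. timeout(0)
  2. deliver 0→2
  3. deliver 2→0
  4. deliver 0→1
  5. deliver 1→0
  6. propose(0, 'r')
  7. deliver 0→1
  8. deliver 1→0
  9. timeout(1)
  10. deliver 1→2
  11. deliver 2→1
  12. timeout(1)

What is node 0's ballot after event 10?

[1] timeout(0) → N0(cand b3 [-])
[2] deliver 0→2 → N2(foll b3 [-])
[3] deliver 2→0 → N0(lead b3 [-])
[4] deliver 0→1 → N1(foll b3 [-])
[5] deliver 1→0 → ∅
[6] propose(0,'r') → ∅
[7] deliver 0→1 → N1(foll b3 [r])
[8] deliver 1→0 → N0(lead b3 [r])
[9] timeout(1) → N1(cand b7 [r])
[10] deliver 1→2 → N2(foll b7 [-])

3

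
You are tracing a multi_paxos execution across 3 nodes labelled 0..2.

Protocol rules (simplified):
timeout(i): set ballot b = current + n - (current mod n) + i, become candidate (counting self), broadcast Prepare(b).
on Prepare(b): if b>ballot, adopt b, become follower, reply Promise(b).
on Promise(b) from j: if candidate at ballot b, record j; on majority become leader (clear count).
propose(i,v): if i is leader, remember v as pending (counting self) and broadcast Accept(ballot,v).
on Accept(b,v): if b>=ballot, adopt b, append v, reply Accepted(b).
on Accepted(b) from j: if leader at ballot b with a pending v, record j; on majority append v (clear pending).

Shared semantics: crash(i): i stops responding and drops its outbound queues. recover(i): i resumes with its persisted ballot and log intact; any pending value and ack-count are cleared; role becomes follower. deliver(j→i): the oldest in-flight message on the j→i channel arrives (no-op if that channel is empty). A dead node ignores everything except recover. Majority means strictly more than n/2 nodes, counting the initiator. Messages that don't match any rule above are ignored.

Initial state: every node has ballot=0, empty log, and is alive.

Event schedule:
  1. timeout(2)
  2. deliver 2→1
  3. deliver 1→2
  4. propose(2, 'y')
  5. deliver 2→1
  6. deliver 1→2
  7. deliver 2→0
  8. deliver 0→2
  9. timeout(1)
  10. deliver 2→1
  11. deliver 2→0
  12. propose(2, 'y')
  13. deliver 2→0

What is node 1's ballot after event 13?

e1 timeout(2): 2[cand,b=5,-]
e2 deliver 2→1: 1[foll,b=5,-]
e3 deliver 1→2: 2[lead,b=5,-]
e4 propose(2,'y'): ·
e5 deliver 2→1: 1[foll,b=5,y]
e6 deliver 1→2: 2[lead,b=5,y]
e7 deliver 2→0: 0[foll,b=5,-]
e8 deliver 0→2: ·
e9 timeout(1): 1[cand,b=7,y]
e10 deliver 2→1: ·
e11 deliver 2→0: 0[foll,b=5,y]
e12 propose(2,'y'): ·
e13 deliver 2→0: 0[foll,b=5,y,y]

7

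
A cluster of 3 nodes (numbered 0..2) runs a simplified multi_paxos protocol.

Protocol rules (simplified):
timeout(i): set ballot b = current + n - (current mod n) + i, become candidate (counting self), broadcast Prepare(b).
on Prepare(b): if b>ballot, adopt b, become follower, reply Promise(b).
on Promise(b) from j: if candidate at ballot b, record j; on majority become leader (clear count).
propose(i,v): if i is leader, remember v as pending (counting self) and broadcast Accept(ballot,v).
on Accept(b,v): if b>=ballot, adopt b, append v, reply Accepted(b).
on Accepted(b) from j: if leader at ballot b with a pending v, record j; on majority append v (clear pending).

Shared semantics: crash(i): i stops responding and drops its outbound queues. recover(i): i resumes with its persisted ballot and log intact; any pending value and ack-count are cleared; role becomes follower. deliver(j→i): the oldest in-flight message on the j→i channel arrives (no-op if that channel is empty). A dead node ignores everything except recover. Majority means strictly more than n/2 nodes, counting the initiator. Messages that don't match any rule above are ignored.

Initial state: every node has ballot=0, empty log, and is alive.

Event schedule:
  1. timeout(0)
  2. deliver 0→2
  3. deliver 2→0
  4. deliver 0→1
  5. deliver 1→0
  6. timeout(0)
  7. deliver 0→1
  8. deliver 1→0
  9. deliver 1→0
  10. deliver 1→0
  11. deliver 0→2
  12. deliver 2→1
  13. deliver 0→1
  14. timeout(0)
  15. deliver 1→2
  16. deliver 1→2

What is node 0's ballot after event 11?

step 1 timeout(0): 0={cand,b=3,log=-}
step 2 deliver 0→2: 2={foll,b=3,log=-}
step 3 deliver 2→0: 0={lead,b=3,log=-}
step 4 deliver 0→1: 1={foll,b=3,log=-}
step 5 deliver 1→0: —
step 6 timeout(0): 0={cand,b=6,log=-}
step 7 deliver 0→1: 1={foll,b=6,log=-}
step 8 deliver 1→0: 0={lead,b=6,log=-}
step 9 deliver 1→0: —
step 10 deliver 1→0: —
step 11 deliver 0→2: 2={foll,b=6,log=-}

6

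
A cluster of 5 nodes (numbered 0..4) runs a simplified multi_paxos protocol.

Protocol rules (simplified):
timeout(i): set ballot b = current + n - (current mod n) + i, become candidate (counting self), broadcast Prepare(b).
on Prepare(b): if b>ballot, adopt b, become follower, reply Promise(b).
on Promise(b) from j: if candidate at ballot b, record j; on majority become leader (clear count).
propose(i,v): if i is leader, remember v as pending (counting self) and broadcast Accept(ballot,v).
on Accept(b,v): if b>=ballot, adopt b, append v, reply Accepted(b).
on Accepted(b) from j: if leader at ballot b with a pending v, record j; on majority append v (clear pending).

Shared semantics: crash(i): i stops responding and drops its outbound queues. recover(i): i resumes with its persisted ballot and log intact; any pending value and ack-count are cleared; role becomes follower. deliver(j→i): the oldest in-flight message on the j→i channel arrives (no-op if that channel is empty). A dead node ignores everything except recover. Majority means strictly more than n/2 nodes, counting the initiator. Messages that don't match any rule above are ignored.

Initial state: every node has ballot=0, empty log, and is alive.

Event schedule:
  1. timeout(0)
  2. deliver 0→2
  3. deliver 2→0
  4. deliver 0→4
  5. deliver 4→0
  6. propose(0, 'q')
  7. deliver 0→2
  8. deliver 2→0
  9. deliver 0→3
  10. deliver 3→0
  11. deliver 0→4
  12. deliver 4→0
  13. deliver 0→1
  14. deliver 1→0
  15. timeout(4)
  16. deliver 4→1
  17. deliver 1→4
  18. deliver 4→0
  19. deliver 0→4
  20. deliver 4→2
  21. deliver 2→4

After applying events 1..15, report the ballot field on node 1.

1. timeout(0):  <0:cand b5 ->
2. deliver 0→2:  <2:foll b5 ->
3. deliver 2→0:  nop
4. deliver 0→4:  <4:foll b5 ->
5. deliver 4→0:  <0:lead b5 ->
6. propose(0,'q'):  nop
7. deliver 0→2:  <2:foll b5 q>
8. deliver 2→0:  nop
9. deliver 0→3:  <3:foll b5 ->
10. deliver 3→0:  nop
11. deliver 0→4:  <4:foll b5 q>
12. deliver 4→0:  <0:lead b5 q>
13. deliver 0→1:  <1:foll b5 ->
14. deliver 1→0:  nop
15. timeout(4):  <4:cand b14 q>

5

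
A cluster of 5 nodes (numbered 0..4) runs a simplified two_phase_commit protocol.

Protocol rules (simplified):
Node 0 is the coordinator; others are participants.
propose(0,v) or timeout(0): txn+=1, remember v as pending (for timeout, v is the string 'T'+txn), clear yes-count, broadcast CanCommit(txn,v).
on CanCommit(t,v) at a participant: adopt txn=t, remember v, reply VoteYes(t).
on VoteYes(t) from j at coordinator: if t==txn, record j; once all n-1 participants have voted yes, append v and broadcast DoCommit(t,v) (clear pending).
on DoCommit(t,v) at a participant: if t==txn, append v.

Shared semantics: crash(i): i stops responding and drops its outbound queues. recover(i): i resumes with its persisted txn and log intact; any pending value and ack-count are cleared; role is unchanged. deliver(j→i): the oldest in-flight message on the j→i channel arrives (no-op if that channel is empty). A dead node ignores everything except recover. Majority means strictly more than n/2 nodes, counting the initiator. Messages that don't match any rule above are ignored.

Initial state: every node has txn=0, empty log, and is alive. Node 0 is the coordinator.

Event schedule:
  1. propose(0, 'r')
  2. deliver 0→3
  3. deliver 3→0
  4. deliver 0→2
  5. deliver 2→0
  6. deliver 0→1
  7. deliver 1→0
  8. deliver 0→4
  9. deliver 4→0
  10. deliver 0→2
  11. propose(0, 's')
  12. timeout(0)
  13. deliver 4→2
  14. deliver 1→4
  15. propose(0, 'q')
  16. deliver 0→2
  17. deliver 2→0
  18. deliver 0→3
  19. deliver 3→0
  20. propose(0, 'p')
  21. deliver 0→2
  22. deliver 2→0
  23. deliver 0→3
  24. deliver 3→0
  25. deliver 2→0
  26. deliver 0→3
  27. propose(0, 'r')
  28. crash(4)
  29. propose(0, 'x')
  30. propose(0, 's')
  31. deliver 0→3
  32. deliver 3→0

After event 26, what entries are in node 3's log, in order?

r

step 1 propose(0,'r'): 0={coor,t=1,log=-}
step 2 deliver 0→3: 3={part,t=1,log=-}
step 3 deliver 3→0: —
step 4 deliver 0→2: 2={part,t=1,log=-}
step 5 deliver 2→0: —
step 6 deliver 0→1: 1={part,t=1,log=-}
step 7 deliver 1→0: —
step 8 deliver 0→4: 4={part,t=1,log=-}
step 9 deliver 4→0: 0={coor,t=1,log=r}
step 10 deliver 0→2: 2={part,t=1,log=r}
step 11 propose(0,'s'): 0={coor,t=2,log=r}
step 12 timeout(0): 0={coor,t=3,log=r}
step 13 deliver 4→2: —
step 14 deliver 1→4: —
step 15 propose(0,'q'): 0={coor,t=4,log=r}
step 16 deliver 0→2: 2={part,t=2,log=r}
step 17 deliver 2→0: —
step 18 deliver 0→3: 3={part,t=1,log=r}
step 19 deliver 3→0: —
step 20 propose(0,'p'): 0={coor,t=5,log=r}
step 21 deliver 0→2: 2={part,t=3,log=r}
step 22 deliver 2→0: —
step 23 deliver 0→3: 3={part,t=2,log=r}
step 24 deliver 3→0: —
step 25 deliver 2→0: —
step 26 deliver 0→3: 3={part,t=3,log=r}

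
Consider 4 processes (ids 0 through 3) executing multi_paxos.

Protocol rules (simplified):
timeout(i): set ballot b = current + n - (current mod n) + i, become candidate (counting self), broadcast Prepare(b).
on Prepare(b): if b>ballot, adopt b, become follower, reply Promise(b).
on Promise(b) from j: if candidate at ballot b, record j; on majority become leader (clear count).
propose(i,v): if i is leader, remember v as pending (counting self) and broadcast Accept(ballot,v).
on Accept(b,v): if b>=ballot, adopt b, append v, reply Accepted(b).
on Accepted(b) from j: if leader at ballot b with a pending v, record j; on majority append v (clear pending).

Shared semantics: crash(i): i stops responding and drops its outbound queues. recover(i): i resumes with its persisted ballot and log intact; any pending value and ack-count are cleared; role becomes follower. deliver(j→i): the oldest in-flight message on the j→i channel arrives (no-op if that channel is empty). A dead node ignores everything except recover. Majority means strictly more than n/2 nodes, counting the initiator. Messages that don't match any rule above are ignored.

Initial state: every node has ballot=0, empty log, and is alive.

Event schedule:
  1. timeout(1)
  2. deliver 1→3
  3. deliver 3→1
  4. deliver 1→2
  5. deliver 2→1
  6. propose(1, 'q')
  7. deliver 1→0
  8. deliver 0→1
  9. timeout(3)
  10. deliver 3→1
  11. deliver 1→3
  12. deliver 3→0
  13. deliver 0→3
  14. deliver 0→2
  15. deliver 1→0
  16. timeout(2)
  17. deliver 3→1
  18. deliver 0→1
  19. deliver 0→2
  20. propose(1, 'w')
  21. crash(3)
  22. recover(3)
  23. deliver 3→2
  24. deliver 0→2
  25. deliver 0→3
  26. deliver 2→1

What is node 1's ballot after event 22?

11

after 1 — timeout(1): n1:cand/b5/[-]
after 2 — deliver 1→3: n3:foll/b5/[-]
after 3 — deliver 3→1: ·
after 4 — deliver 1→2: n2:foll/b5/[-]
after 5 — deliver 2→1: n1:lead/b5/[-]
after 6 — propose(1,'q'): ·
after 7 — deliver 1→0: n0:foll/b5/[-]
after 8 — deliver 0→1: ·
after 9 — timeout(3): n3:cand/b11/[-]
after 10 — deliver 3→1: n1:foll/b11/[-]
after 11 — deliver 1→3: ·
after 12 — deliver 3→0: n0:foll/b11/[-]
after 13 — deliver 0→3: ·
after 14 — deliver 0→2: ·
after 15 — deliver 1→0: ·
after 16 — timeout(2): n2:cand/b10/[-]
after 17 — deliver 3→1: ·
after 18 — deliver 0→1: ·
after 19 — deliver 0→2: ·
after 20 — propose(1,'w'): ·
after 21 — crash(3): n3:✗cand/b11/[-]
after 22 — recover(3): n3:foll/b11/[-]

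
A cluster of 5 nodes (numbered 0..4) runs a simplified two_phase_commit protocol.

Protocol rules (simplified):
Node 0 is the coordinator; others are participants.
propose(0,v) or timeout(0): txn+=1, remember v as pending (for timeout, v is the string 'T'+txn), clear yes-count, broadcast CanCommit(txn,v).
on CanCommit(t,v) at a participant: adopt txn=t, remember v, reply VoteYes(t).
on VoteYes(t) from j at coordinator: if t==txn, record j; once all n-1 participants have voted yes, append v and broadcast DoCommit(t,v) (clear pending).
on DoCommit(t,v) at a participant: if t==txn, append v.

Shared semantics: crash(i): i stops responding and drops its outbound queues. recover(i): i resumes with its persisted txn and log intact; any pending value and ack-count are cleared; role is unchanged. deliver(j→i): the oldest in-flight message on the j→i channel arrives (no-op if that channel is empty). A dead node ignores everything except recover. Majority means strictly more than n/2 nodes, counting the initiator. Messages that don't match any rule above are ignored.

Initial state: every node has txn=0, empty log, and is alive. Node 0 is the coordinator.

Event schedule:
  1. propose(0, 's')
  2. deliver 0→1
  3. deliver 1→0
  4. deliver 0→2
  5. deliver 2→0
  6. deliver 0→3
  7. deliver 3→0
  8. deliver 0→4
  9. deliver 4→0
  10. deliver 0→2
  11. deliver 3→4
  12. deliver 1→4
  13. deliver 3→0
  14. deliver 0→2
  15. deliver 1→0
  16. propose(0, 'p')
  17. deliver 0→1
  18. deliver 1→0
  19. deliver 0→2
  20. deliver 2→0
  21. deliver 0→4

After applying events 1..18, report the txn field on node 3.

after 1 — propose(0,'s'): n0:coor/t1/[-]
after 2 — deliver 0→1: n1:part/t1/[-]
after 3 — deliver 1→0: ·
after 4 — deliver 0→2: n2:part/t1/[-]
after 5 — deliver 2→0: ·
after 6 — deliver 0→3: n3:part/t1/[-]
after 7 — deliver 3→0: ·
after 8 — deliver 0→4: n4:part/t1/[-]
after 9 — deliver 4→0: n0:coor/t1/[s]
after 10 — deliver 0→2: n2:part/t1/[s]
after 11 — deliver 3→4: ·
after 12 — deliver 1→4: ·
after 13 — deliver 3→0: ·
after 14 — deliver 0→2: ·
after 15 — deliver 1→0: ·
after 16 — propose(0,'p'): n0:coor/t2/[s]
after 17 — deliver 0→1: n1:part/t1/[s]
after 18 — deliver 1→0: ·

1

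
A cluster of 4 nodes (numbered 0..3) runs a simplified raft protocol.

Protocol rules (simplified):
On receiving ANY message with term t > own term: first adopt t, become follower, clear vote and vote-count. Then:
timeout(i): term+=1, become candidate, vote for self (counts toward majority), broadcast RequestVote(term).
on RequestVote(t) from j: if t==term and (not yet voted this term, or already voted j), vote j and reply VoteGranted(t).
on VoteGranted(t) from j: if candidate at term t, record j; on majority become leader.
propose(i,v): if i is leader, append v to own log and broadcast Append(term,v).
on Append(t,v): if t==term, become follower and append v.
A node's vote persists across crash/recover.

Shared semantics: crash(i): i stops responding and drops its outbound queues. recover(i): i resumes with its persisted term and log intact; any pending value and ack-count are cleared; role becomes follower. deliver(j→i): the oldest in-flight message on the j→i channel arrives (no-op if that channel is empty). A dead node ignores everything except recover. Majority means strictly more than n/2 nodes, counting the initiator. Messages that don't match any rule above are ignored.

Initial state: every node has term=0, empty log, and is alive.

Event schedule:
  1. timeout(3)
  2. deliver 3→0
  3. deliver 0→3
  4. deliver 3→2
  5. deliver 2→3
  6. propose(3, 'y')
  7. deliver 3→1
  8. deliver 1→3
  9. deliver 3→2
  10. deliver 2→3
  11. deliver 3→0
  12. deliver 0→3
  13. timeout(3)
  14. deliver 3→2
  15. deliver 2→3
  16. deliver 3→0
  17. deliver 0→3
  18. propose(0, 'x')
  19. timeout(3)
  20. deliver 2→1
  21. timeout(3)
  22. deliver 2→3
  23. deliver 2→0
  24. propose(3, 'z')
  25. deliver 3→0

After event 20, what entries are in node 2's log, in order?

step 1 timeout(3): 3={cand,t=1,log=-}
step 2 deliver 3→0: 0={foll,t=1,log=-}
step 3 deliver 0→3: —
step 4 deliver 3→2: 2={foll,t=1,log=-}
step 5 deliver 2→3: 3={lead,t=1,log=-}
step 6 propose(3,'y'): 3={lead,t=1,log=y}
step 7 deliver 3→1: 1={foll,t=1,log=-}
step 8 deliver 1→3: —
step 9 deliver 3→2: 2={foll,t=1,log=y}
step 10 deliver 2→3: —
step 11 deliver 3→0: 0={foll,t=1,log=y}
step 12 deliver 0→3: —
step 13 timeout(3): 3={cand,t=2,log=y}
step 14 deliver 3→2: 2={foll,t=2,log=y}
step 15 deliver 2→3: —
step 16 deliver 3→0: 0={foll,t=2,log=y}
step 17 deliver 0→3: 3={lead,t=2,log=y}
step 18 propose(0,'x'): —
step 19 timeout(3): 3={cand,t=3,log=y}
step 20 deliver 2→1: —

y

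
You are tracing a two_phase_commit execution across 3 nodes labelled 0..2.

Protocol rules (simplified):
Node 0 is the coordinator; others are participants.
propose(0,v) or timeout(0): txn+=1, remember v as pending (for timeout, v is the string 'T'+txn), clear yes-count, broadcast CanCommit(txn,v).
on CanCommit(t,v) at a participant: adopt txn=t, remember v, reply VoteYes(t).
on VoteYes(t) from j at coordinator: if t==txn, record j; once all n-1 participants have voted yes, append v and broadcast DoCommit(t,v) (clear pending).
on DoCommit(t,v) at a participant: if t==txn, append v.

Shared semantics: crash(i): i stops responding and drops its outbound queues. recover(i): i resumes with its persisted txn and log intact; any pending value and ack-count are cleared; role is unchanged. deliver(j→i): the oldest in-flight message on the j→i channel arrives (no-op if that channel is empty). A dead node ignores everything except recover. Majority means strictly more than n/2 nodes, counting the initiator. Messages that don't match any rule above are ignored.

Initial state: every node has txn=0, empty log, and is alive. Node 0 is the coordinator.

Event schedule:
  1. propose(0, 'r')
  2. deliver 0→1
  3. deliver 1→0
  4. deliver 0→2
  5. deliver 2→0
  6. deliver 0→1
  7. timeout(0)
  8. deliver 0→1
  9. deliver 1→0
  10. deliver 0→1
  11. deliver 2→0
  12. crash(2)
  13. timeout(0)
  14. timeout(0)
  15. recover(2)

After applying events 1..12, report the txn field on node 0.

2

step 1 propose(0,'r'): 0={coor,t=1,log=-}
step 2 deliver 0→1: 1={part,t=1,log=-}
step 3 deliver 1→0: —
step 4 deliver 0→2: 2={part,t=1,log=-}
step 5 deliver 2→0: 0={coor,t=1,log=r}
step 6 deliver 0→1: 1={part,t=1,log=r}
step 7 timeout(0): 0={coor,t=2,log=r}
step 8 deliver 0→1: 1={part,t=2,log=r}
step 9 deliver 1→0: —
step 10 deliver 0→1: —
step 11 deliver 2→0: —
step 12 crash(2): 2={✗part,t=1,log=-}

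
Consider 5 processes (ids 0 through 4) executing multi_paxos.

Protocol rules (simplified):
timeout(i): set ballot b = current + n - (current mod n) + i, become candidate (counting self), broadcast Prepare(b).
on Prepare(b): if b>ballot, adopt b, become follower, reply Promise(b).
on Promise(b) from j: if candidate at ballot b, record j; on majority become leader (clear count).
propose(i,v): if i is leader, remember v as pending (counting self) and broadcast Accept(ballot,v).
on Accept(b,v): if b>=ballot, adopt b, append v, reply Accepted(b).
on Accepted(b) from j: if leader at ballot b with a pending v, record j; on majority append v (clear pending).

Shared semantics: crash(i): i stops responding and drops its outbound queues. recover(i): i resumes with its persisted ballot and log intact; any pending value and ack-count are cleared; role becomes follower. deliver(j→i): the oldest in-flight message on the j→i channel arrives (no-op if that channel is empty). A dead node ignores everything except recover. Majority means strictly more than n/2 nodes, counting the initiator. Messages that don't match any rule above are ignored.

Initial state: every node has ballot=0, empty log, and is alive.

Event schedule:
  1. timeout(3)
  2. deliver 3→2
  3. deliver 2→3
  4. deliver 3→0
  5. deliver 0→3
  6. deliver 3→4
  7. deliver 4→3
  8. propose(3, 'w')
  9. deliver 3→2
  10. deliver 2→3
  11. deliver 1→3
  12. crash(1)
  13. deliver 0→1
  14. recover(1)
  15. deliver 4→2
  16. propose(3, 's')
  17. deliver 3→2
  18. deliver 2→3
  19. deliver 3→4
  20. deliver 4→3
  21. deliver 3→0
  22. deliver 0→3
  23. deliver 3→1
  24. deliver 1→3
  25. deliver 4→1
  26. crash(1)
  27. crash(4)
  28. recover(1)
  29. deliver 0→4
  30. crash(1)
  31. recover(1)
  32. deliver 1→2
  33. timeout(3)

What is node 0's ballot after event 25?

8

1. timeout(3):  <3:cand b8 ->
2. deliver 3→2:  <2:foll b8 ->
3. deliver 2→3:  nop
4. deliver 3→0:  <0:foll b8 ->
5. deliver 0→3:  <3:lead b8 ->
6. deliver 3→4:  <4:foll b8 ->
7. deliver 4→3:  nop
8. propose(3,'w'):  nop
9. deliver 3→2:  <2:foll b8 w>
10. deliver 2→3:  nop
11. deliver 1→3:  nop
12. crash(1):  <1:✗foll b0 ->
13. deliver 0→1:  nop
14. recover(1):  <1:foll b0 ->
15. deliver 4→2:  nop
16. propose(3,'s'):  nop
17. deliver 3→2:  <2:foll b8 w,s>
18. deliver 2→3:  nop
19. deliver 3→4:  <4:foll b8 w>
20. deliver 4→3:  <3:lead b8 s>
21. deliver 3→0:  <0:foll b8 w>
22. deliver 0→3:  nop
23. deliver 3→1:  <1:foll b8 ->
24. deliver 1→3:  nop
25. deliver 4→1:  nop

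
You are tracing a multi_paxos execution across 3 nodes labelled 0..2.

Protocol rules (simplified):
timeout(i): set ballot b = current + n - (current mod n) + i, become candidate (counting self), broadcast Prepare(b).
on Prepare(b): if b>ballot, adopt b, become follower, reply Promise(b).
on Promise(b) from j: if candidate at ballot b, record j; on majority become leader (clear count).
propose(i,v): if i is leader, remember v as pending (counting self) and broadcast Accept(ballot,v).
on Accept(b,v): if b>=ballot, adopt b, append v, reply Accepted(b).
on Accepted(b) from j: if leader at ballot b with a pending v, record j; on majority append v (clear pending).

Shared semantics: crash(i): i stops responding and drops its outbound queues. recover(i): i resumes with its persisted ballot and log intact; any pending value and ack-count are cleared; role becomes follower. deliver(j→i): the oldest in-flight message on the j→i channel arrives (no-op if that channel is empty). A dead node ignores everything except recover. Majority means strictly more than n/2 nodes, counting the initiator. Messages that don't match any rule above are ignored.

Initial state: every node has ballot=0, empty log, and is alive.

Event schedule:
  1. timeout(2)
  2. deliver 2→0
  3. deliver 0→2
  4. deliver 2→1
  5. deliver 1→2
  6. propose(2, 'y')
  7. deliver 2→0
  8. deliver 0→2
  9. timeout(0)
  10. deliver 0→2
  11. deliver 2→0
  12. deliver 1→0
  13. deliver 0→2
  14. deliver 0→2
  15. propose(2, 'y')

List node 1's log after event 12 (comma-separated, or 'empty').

empty

step 1 timeout(2): 2={cand,b=5,log=-}
step 2 deliver 2→0: 0={foll,b=5,log=-}
step 3 deliver 0→2: 2={lead,b=5,log=-}
step 4 deliver 2→1: 1={foll,b=5,log=-}
step 5 deliver 1→2: —
step 6 propose(2,'y'): —
step 7 deliver 2→0: 0={foll,b=5,log=y}
step 8 deliver 0→2: 2={lead,b=5,log=y}
step 9 timeout(0): 0={cand,b=6,log=y}
step 10 deliver 0→2: 2={foll,b=6,log=y}
step 11 deliver 2→0: 0={lead,b=6,log=y}
step 12 deliver 1→0: —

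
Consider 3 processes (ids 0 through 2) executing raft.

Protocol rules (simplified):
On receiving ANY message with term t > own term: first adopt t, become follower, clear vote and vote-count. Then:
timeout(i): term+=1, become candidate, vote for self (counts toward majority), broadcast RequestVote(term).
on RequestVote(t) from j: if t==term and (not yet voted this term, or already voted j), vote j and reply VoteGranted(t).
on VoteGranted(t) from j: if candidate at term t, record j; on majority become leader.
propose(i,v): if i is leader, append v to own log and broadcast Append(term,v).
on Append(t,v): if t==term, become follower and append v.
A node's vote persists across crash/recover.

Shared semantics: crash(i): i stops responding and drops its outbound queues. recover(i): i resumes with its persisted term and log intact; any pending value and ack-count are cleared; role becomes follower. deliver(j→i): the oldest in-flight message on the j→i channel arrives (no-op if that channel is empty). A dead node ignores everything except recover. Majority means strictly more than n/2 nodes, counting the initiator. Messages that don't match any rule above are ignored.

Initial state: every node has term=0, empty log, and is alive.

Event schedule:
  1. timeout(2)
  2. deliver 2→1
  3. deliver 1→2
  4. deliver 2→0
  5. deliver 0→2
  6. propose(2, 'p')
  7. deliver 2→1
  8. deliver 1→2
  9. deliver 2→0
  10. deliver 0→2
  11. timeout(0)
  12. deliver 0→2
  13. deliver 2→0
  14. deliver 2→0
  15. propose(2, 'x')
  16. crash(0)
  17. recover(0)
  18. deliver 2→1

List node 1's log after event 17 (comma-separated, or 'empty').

e1 timeout(2): 2[cand,t=1,-]
e2 deliver 2→1: 1[foll,t=1,-]
e3 deliver 1→2: 2[lead,t=1,-]
e4 deliver 2→0: 0[foll,t=1,-]
e5 deliver 0→2: ·
e6 propose(2,'p'): 2[lead,t=1,p]
e7 deliver 2→1: 1[foll,t=1,p]
e8 deliver 1→2: ·
e9 deliver 2→0: 0[foll,t=1,p]
e10 deliver 0→2: ·
e11 timeout(0): 0[cand,t=2,p]
e12 deliver 0→2: 2[foll,t=2,p]
e13 deliver 2→0: 0[lead,t=2,p]
e14 deliver 2→0: ·
e15 propose(2,'x'): ·
e16 crash(0): 0[✗lead,t=2,p]
e17 recover(0): 0[foll,t=2,p]

p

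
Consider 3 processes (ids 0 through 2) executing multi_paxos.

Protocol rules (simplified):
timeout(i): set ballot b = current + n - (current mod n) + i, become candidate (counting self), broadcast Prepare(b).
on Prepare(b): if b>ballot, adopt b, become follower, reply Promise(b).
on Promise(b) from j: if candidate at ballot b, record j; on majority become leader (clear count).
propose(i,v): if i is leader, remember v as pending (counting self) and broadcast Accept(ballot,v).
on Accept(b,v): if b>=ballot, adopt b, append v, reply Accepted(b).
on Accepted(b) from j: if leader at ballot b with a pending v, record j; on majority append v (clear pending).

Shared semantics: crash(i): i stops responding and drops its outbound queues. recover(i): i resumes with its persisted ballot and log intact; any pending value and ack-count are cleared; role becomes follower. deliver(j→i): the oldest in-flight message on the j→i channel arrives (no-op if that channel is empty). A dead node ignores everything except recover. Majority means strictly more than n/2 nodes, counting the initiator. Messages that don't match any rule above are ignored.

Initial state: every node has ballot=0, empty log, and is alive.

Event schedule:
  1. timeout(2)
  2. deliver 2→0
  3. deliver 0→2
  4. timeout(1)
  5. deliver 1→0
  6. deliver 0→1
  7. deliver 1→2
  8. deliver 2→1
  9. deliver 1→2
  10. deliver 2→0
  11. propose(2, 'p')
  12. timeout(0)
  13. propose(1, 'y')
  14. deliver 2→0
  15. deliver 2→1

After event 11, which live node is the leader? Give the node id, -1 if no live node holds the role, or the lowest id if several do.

2

1. timeout(2):  <2:cand b5 ->
2. deliver 2→0:  <0:foll b5 ->
3. deliver 0→2:  <2:lead b5 ->
4. timeout(1):  <1:cand b4 ->
5. deliver 1→0:  nop
6. deliver 0→1:  nop
7. deliver 1→2:  nop
8. deliver 2→1:  <1:foll b5 ->
9. deliver 1→2:  nop
10. deliver 2→0:  nop
11. propose(2,'p'):  nop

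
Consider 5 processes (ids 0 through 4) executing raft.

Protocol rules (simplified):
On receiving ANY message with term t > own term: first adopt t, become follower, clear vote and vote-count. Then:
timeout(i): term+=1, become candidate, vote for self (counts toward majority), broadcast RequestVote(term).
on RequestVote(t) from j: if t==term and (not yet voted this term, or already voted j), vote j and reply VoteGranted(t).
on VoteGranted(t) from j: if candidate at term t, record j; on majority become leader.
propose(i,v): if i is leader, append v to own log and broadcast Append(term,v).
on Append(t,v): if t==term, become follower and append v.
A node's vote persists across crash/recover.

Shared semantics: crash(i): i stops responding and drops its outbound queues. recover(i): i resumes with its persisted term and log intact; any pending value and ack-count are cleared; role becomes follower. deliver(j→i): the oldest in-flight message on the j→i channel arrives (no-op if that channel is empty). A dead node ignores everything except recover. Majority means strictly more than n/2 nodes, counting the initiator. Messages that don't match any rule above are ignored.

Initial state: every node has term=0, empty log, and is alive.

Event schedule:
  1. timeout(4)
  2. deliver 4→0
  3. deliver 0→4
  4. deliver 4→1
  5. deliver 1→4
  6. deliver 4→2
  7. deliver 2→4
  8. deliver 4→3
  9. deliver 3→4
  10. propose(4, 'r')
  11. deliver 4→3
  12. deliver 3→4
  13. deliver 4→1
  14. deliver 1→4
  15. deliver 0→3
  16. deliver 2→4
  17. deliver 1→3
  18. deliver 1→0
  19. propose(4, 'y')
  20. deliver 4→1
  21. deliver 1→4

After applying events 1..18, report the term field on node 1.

1. timeout(4):  <4:cand t1 ->
2. deliver 4→0:  <0:foll t1 ->
3. deliver 0→4:  nop
4. deliver 4→1:  <1:foll t1 ->
5. deliver 1→4:  <4:lead t1 ->
6. deliver 4→2:  <2:foll t1 ->
7. deliver 2→4:  nop
8. deliver 4→3:  <3:foll t1 ->
9. deliver 3→4:  nop
10. propose(4,'r'):  <4:lead t1 r>
11. deliver 4→3:  <3:foll t1 r>
12. deliver 3→4:  nop
13. deliver 4→1:  <1:foll t1 r>
14. deliver 1→4:  nop
15. deliver 0→3:  nop
16. deliver 2→4:  nop
17. deliver 1→3:  nop
18. deliver 1→0:  nop

1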